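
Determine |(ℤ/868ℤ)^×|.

360

Prime factorization: 868 = 2**2 * 7 * 31.
φ(2^2) = 2^1·(2−1) = 2·1 = 2.
φ(7) = 7 − 1 = 6.
φ(31) = 31 − 1 = 30.
Since φ is multiplicative, φ(868) = 2 · 6 · 30 = 360.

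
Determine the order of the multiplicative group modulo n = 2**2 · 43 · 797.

66864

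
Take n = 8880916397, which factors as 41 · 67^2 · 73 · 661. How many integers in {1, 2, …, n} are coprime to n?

φ(41) = 41 − 1 = 40.
φ(67^2) = 67^1·(67−1) = 67·66 = 4422.
φ(73) = 73 − 1 = 72.
φ(661) = 661 − 1 = 660.
φ(8880916397) = 40 × 4422 × 72 × 660 = 8405337600.

8405337600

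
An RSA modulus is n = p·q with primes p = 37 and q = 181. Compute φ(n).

6480

φ(pq) = (p−1)(q−1) = 36 · 180 = 6480.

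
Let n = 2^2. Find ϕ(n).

2

φ(4) = 4 · (1 − 1/2)
       = 4 · 1/2 = 2.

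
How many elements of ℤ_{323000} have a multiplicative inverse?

First factor: 323000 = 2**3 · 5**3 · 17 · 19.
φ(323000) = 323000 · (1 − 1/2) · (1 − 1/5) · (1 − 1/17) · (1 − 1/19)
       = 323000 · 1152/3230 = 115200.

115200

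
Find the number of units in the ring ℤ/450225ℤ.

221760

Prime factorization: 450225 = 3^3 × 5^2 × 23 × 29.
φ(450225) = 450225 · (1 − 1/3) · (1 − 1/5) · (1 − 1/23) · (1 − 1/29)
       = 450225 · 4928/10005 = 221760.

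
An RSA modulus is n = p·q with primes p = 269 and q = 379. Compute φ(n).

φ(n) = (p − 1)(q − 1) = (269−1)(379−1) = 268·378 = 101304.

101304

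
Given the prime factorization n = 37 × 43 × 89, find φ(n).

φ(141599) = 141599 · (1 − 1/37) · (1 − 1/43) · (1 − 1/89)
       = 141599 · 133056/141599 = 133056.

133056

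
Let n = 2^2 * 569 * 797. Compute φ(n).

φ(2^2) = 2^1·(2−1) = 2·1 = 2.
φ(569) = 569 − 1 = 568.
φ(797) = 797 − 1 = 796.
φ(1813972) = 2 × 568 × 796 = 904256.

904256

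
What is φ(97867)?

72000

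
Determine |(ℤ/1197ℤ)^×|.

Factor 1197: 1197 = 3^2 · 7 · 19.
φ(3^2) = 3^2 − 3^1 = 9 − 3 = 6.
φ(7) = 7 − 1 = 6.
φ(19) = 19 − 1 = 18.
Since φ is multiplicative, φ(1197) = 6 · 6 · 18 = 648.

648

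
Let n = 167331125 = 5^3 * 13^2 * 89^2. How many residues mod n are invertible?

φ(5^3) = 5^2·(5−1) = 25·4 = 100.
φ(13^2) = 13^1·(13−1) = 13·12 = 156.
φ(89^2) = 89^2 − 89^1 = 7921 − 89 = 7832.
Multiply: 100 · 156 · 7832 = 122179200.

122179200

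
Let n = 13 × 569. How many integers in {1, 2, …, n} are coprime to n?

φ(7397) = 7397 · (1 − 1/13) · (1 − 1/569)
       = 7397 · 6816/7397 = 6816.

6816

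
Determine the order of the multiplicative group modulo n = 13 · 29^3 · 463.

130550112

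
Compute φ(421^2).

176820

φ(177241) = 177241 · (1 − 1/421)
       = 177241 · 420/421 = 176820.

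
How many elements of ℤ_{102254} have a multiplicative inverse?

102254 = 2 × 29 × 41 × 43.
φ(102254) = 102254 · (1 − 1/2) · (1 − 1/29) · (1 − 1/41) · (1 − 1/43)
       = 102254 · 47040/102254 = 47040.

47040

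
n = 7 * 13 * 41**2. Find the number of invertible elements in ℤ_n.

φ(152971) = 152971 · (1 − 1/7) · (1 − 1/13) · (1 − 1/41)
       = 152971 · 2880/3731 = 118080.

118080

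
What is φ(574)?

Factor 574: 574 = 2 · 7 · 41.
φ(2) = 2 − 1 = 1.
φ(7) = 7 − 1 = 6.
φ(41) = 41 − 1 = 40.
φ(574) = 1 × 6 × 40 = 240.

240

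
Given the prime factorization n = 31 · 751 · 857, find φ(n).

19260000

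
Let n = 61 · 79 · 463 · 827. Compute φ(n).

φ(1845199919) = 1845199919 · (1 − 1/61) · (1 − 1/79) · (1 − 1/463) · (1 − 1/827)
       = 1845199919 · 1785944160/1845199919 = 1785944160.

1785944160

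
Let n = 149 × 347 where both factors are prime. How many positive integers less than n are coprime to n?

51208

φ(51703) = 51703 · (1 − 1/149) · (1 − 1/347)
       = 51703 · 51208/51703 = 51208.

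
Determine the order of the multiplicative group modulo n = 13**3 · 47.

93288

φ(13^3) = 13^3 − 13^2 = 2197 − 169 = 2028.
φ(47) = 47 − 1 = 46.
Since φ is multiplicative, φ(103259) = 2028 · 46 = 93288.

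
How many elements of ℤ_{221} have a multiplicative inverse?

192

First factor: 221 = 13 × 17.
φ(13) = 13 − 1 = 12.
φ(17) = 17 − 1 = 16.
Since φ is multiplicative, φ(221) = 12 · 16 = 192.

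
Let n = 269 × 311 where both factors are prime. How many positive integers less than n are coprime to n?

φ(83659) = 83659 · (1 − 1/269) · (1 − 1/311)
       = 83659 · 83080/83659 = 83080.

83080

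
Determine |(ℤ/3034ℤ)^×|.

1440

Factor 3034: 3034 = 2 · 37 · 41.
φ(2) = 2 − 1 = 1.
φ(37) = 37 − 1 = 36.
φ(41) = 41 − 1 = 40.
Multiply: 1 · 36 · 40 = 1440.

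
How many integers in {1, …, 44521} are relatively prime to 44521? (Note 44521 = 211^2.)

φ(44521) = 44521 · (1 − 1/211)
       = 44521 · 210/211 = 44310.

44310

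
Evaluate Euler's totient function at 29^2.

φ(841) = 841 · (1 − 1/29)
       = 841 · 28/29 = 812.

812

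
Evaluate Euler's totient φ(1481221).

1143072

Prime factorization: 1481221 = 7^2 × 19 × 37 × 43.
φ(7^2) = 7^1·(7−1) = 7·6 = 42.
φ(19) = 19 − 1 = 18.
φ(37) = 37 − 1 = 36.
φ(43) = 43 − 1 = 42.
Since φ is multiplicative, φ(1481221) = 42 · 18 · 36 · 42 = 1143072.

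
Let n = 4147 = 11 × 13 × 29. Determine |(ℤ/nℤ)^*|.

3360

φ(4147) = 4147 · (1 − 1/11) · (1 − 1/13) · (1 − 1/29)
       = 4147 · 3360/4147 = 3360.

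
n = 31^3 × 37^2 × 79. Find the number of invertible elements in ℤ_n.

2995321680

φ(3221926441) = 3221926441 · (1 − 1/31) · (1 − 1/37) · (1 − 1/79)
       = 3221926441 · 84240/90613 = 2995321680.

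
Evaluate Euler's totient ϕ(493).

448

First factor: 493 = 17 · 29.
φ(17) = 17 − 1 = 16.
φ(29) = 29 − 1 = 28.
φ(493) = 16 × 28 = 448.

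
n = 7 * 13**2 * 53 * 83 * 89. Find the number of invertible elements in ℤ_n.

φ(7) = 7 − 1 = 6.
φ(13^2) = 13^1·(13−1) = 13·12 = 156.
φ(53) = 53 − 1 = 52.
φ(83) = 83 − 1 = 82.
φ(89) = 89 − 1 = 88.
Since φ is multiplicative, φ(463157513) = 6 · 156 · 52 · 82 · 88 = 351217152.

351217152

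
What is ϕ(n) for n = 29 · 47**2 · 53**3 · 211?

1856898214080

φ(2012351203867) = 2012351203867 · (1 − 1/29) · (1 − 1/47) · (1 − 1/53) · (1 − 1/211)
       = 2012351203867 · 14064960/15242429 = 1856898214080.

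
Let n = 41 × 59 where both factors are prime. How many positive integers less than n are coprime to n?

φ(2419) = 2419 · (1 − 1/41) · (1 − 1/59)
       = 2419 · 2320/2419 = 2320.

2320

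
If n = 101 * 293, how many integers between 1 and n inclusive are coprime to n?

29200

φ(29593) = 29593 · (1 − 1/101) · (1 − 1/293)
       = 29593 · 29200/29593 = 29200.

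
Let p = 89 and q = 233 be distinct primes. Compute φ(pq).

φ(89) = 89 − 1 = 88.
φ(233) = 233 − 1 = 232.
φ(20737) = 88 × 232 = 20416.

20416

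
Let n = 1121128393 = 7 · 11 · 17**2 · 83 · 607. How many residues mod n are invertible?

810973440

φ(1121128393) = 1121128393 · (1 − 1/7) · (1 − 1/11) · (1 − 1/17) · (1 − 1/83) · (1 − 1/607)
       = 1121128393 · 47704320/65948729 = 810973440.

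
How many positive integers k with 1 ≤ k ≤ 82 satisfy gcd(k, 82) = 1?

40

First factor: 82 = 2 · 41.
φ(2) = 2 − 1 = 1.
φ(41) = 41 − 1 = 40.
φ(82) = 1 × 40 = 40.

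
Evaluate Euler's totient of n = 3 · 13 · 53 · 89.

φ(3) = 3 − 1 = 2.
φ(13) = 13 − 1 = 12.
φ(53) = 53 − 1 = 52.
φ(89) = 89 − 1 = 88.
Multiply: 2 · 12 · 52 · 88 = 109824.

109824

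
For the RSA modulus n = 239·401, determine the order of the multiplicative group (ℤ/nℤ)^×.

For distinct primes, φ(pq) = (p−1)(q−1) = 238 × 400 = 95200.

95200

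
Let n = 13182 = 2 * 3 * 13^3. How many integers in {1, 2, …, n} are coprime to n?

φ(13182) = 13182 · (1 − 1/2) · (1 − 1/3) · (1 − 1/13)
       = 13182 · 24/78 = 4056.

4056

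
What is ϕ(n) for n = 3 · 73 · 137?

φ(3) = 3 − 1 = 2.
φ(73) = 73 − 1 = 72.
φ(137) = 137 − 1 = 136.
Multiply: 2 · 72 · 136 = 19584.

19584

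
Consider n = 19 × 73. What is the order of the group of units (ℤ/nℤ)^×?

φ(1387) = 1387 · (1 − 1/19) · (1 − 1/73)
       = 1387 · 1296/1387 = 1296.

1296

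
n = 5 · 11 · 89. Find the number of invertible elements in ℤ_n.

φ(5) = 5 − 1 = 4.
φ(11) = 11 − 1 = 10.
φ(89) = 89 − 1 = 88.
Since φ is multiplicative, φ(4895) = 4 · 10 · 88 = 3520.

3520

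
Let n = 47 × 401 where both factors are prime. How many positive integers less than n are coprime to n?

For distinct primes, φ(pq) = (p−1)(q−1) = 46 × 400 = 18400.

18400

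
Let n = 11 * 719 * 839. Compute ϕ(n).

φ(11) = 11 − 1 = 10.
φ(719) = 719 − 1 = 718.
φ(839) = 839 − 1 = 838.
Since φ is multiplicative, φ(6635651) = 10 · 718 · 838 = 6016840.

6016840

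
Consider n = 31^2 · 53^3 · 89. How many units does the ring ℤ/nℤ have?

11954205120

φ(31^2) = 31^1·(31−1) = 31·30 = 930.
φ(53^3) = 53^3 − 53^2 = 148877 − 2809 = 146068.
φ(89) = 89 − 1 = 88.
Multiply: 930 · 146068 · 88 = 11954205120.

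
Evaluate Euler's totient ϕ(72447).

43200

72447 = 3 · 19 · 31 · 41.
φ(72447) = 72447 · (1 − 1/3) · (1 − 1/19) · (1 − 1/31) · (1 − 1/41)
       = 72447 · 43200/72447 = 43200.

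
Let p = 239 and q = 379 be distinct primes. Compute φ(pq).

For distinct primes, φ(pq) = (p−1)(q−1) = 238 × 378 = 89964.

89964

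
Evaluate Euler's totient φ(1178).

1178 = 2 * 19 * 31.
φ(2) = 2 − 1 = 1.
φ(19) = 19 − 1 = 18.
φ(31) = 31 − 1 = 30.
φ(1178) = 1 × 18 × 30 = 540.

540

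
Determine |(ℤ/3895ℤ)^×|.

3895 = 5 × 19 × 41.
φ(3895) = 3895 · (1 − 1/5) · (1 − 1/19) · (1 − 1/41)
       = 3895 · 2880/3895 = 2880.

2880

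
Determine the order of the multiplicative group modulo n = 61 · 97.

5760

φ(5917) = 5917 · (1 − 1/61) · (1 − 1/97)
       = 5917 · 5760/5917 = 5760.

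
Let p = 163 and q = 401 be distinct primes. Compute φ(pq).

64800

For distinct primes, φ(pq) = (p−1)(q−1) = 162 × 400 = 64800.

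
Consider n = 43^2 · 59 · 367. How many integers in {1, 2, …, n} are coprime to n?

38337768

φ(40036397) = 40036397 · (1 − 1/43) · (1 − 1/59) · (1 − 1/367)
       = 40036397 · 891576/931079 = 38337768.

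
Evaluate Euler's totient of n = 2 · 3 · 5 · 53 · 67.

27456

φ(2) = 2 − 1 = 1.
φ(3) = 3 − 1 = 2.
φ(5) = 5 − 1 = 4.
φ(53) = 53 − 1 = 52.
φ(67) = 67 − 1 = 66.
Since φ is multiplicative, φ(106530) = 1 · 2 · 4 · 52 · 66 = 27456.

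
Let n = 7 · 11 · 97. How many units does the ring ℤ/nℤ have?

φ(7469) = 7469 · (1 − 1/7) · (1 − 1/11) · (1 − 1/97)
       = 7469 · 5760/7469 = 5760.

5760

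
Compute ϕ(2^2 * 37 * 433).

31104

φ(2^2) = 2^2 − 2^1 = 4 − 2 = 2.
φ(37) = 37 − 1 = 36.
φ(433) = 433 − 1 = 432.
φ(64084) = 2 × 36 × 432 = 31104.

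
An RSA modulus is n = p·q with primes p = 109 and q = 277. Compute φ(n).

φ(pq) = (p−1)(q−1) = 108 · 276 = 29808.

29808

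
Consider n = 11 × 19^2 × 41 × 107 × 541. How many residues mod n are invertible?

7830432000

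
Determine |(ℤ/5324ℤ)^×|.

2420

5324 = 2^2 * 11^3.
φ(2^2) = 2^2 − 2^1 = 4 − 2 = 2.
φ(11^3) = 11^2·(11−1) = 121·10 = 1210.
Since φ is multiplicative, φ(5324) = 2 · 1210 = 2420.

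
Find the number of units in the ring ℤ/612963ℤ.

Factor 612963: 612963 = 3**2 · 13**3 · 31.
φ(612963) = 612963 · (1 − 1/3) · (1 − 1/13) · (1 − 1/31)
       = 612963 · 720/1209 = 365040.

365040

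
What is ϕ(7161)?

Factor 7161: 7161 = 3 · 7 · 11 · 31.
φ(3) = 3 − 1 = 2.
φ(7) = 7 − 1 = 6.
φ(11) = 11 − 1 = 10.
φ(31) = 31 − 1 = 30.
φ(7161) = 2 × 6 × 10 × 30 = 3600.

3600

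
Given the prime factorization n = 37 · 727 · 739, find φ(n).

19288368

φ(19878361) = 19878361 · (1 − 1/37) · (1 − 1/727) · (1 − 1/739)
       = 19878361 · 19288368/19878361 = 19288368.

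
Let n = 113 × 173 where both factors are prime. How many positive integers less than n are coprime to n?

19264

For distinct primes, φ(pq) = (p−1)(q−1) = 112 × 172 = 19264.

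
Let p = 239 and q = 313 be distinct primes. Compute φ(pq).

For distinct primes, φ(pq) = (p−1)(q−1) = 238 × 312 = 74256.

74256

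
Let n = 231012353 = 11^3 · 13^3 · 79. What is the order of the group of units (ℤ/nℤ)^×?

φ(11^3) = 11^3 − 11^2 = 1331 − 121 = 1210.
φ(13^3) = 13^3 − 13^2 = 2197 − 169 = 2028.
φ(79) = 79 − 1 = 78.
Since φ is multiplicative, φ(231012353) = 1210 · 2028 · 78 = 191402640.

191402640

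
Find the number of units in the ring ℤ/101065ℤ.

71680

Factor 101065: 101065 = 5 · 17 · 29 · 41.
φ(5) = 5 − 1 = 4.
φ(17) = 17 − 1 = 16.
φ(29) = 29 − 1 = 28.
φ(41) = 41 − 1 = 40.
Multiply: 4 · 16 · 28 · 40 = 71680.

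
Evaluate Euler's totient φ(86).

86 = 2 · 43.
φ(86) = 86 · (1 − 1/2) · (1 − 1/43)
       = 86 · 42/86 = 42.

42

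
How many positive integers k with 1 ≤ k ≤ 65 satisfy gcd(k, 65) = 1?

48

First factor: 65 = 5 · 13.
φ(65) = 65 · (1 − 1/5) · (1 − 1/13)
       = 65 · 48/65 = 48.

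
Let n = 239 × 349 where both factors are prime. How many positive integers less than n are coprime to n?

φ(239) = 239 − 1 = 238.
φ(349) = 349 − 1 = 348.
φ(83411) = 238 × 348 = 82824.

82824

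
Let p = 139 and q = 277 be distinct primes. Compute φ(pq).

38088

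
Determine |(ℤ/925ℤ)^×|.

720

Prime factorization: 925 = 5^2 · 37.
φ(5^2) = 5^2 − 5^1 = 25 − 5 = 20.
φ(37) = 37 − 1 = 36.
φ(925) = 20 × 36 = 720.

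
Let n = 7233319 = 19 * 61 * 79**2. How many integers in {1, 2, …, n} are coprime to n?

6654960

φ(7233319) = 7233319 · (1 − 1/19) · (1 − 1/61) · (1 − 1/79)
       = 7233319 · 84240/91561 = 6654960.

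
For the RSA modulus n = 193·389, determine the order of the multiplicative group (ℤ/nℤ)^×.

φ(75077) = 75077 · (1 − 1/193) · (1 − 1/389)
       = 75077 · 74496/75077 = 74496.

74496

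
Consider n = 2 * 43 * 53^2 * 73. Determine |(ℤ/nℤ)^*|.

φ(17634902) = 17634902 · (1 − 1/2) · (1 − 1/43) · (1 − 1/53) · (1 − 1/73)
       = 17634902 · 157248/332734 = 8334144.

8334144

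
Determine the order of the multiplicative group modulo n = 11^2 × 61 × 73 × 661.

313632000

φ(356155393) = 356155393 · (1 − 1/11) · (1 − 1/61) · (1 − 1/73) · (1 − 1/661)
       = 356155393 · 28512000/32377763 = 313632000.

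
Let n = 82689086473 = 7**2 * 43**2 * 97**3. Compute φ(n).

68514380928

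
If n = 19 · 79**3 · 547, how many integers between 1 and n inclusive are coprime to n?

4784250744

φ(19) = 19 − 1 = 18.
φ(79^3) = 79^2·(79−1) = 6241·78 = 486798.
φ(547) = 547 − 1 = 546.
Multiply: 18 · 486798 · 546 = 4784250744.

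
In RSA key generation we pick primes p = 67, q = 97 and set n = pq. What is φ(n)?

For distinct primes, φ(pq) = (p−1)(q−1) = 66 × 96 = 6336.

6336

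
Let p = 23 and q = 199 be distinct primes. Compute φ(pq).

4356

φ(pq) = (p−1)(q−1) = 22 · 198 = 4356.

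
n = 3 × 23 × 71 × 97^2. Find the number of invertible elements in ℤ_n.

φ(3) = 3 − 1 = 2.
φ(23) = 23 − 1 = 22.
φ(71) = 71 − 1 = 70.
φ(97^2) = 97^1·(97−1) = 97·96 = 9312.
Since φ is multiplicative, φ(46094691) = 2 · 22 · 70 · 9312 = 28680960.

28680960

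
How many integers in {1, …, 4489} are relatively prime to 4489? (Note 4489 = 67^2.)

4422

φ(4489) = 4489 · (1 − 1/67)
       = 4489 · 66/67 = 4422.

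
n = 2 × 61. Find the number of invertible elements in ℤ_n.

60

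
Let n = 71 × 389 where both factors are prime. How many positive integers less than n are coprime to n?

27160

For distinct primes, φ(pq) = (p−1)(q−1) = 70 × 388 = 27160.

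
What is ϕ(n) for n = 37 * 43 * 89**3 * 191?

200247949440

φ(214226684689) = 214226684689 · (1 − 1/37) · (1 − 1/43) · (1 − 1/89) · (1 − 1/191)
       = 214226684689 · 25280640/27045409 = 200247949440.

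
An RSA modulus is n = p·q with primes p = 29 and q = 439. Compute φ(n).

12264

For distinct primes, φ(pq) = (p−1)(q−1) = 28 × 438 = 12264.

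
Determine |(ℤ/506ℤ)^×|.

220

Factor 506: 506 = 2 · 11 · 23.
φ(506) = 506 · (1 − 1/2) · (1 − 1/11) · (1 − 1/23)
       = 506 · 220/506 = 220.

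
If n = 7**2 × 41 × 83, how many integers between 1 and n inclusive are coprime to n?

137760

φ(7^2) = 7^1·(7−1) = 7·6 = 42.
φ(41) = 41 − 1 = 40.
φ(83) = 83 − 1 = 82.
φ(166747) = 42 × 40 × 82 = 137760.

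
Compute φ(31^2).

930

φ(961) = 961 · (1 − 1/31)
       = 961 · 30/31 = 930.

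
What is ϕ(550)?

Prime factorization: 550 = 2 × 5^2 × 11.
φ(550) = 550 · (1 − 1/2) · (1 − 1/5) · (1 − 1/11)
       = 550 · 40/110 = 200.

200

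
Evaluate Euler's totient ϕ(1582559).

1355200

Factor 1582559: 1582559 = 11^3 · 29 · 41.
φ(1582559) = 1582559 · (1 − 1/11) · (1 − 1/29) · (1 − 1/41)
       = 1582559 · 11200/13079 = 1355200.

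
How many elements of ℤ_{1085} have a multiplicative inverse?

720

First factor: 1085 = 5 · 7 · 31.
φ(5) = 5 − 1 = 4.
φ(7) = 7 − 1 = 6.
φ(31) = 31 − 1 = 30.
Multiply: 4 · 6 · 30 = 720.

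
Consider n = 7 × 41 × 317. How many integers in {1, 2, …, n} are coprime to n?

75840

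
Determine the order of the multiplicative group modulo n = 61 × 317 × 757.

14333760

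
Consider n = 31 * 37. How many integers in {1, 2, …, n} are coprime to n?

1080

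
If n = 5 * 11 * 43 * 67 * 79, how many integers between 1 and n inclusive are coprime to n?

φ(12517945) = 12517945 · (1 − 1/5) · (1 − 1/11) · (1 − 1/43) · (1 − 1/67) · (1 − 1/79)
       = 12517945 · 8648640/12517945 = 8648640.

8648640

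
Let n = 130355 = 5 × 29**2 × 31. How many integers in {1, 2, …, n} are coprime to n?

97440

φ(130355) = 130355 · (1 − 1/5) · (1 − 1/29) · (1 − 1/31)
       = 130355 · 3360/4495 = 97440.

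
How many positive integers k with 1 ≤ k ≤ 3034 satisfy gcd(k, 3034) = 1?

1440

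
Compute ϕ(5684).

2352

Factor 5684: 5684 = 2^2 · 7^2 · 29.
φ(2^2) = 2^1·(2−1) = 2·1 = 2.
φ(7^2) = 7^2 − 7^1 = 49 − 7 = 42.
φ(29) = 29 − 1 = 28.
Since φ is multiplicative, φ(5684) = 2 · 42 · 28 = 2352.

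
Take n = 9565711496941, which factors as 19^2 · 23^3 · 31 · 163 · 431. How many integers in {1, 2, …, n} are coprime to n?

φ(19^2) = 19^2 − 19^1 = 361 − 19 = 342.
φ(23^3) = 23^3 − 23^2 = 12167 − 529 = 11638.
φ(31) = 31 − 1 = 30.
φ(163) = 163 − 1 = 162.
φ(431) = 431 − 1 = 430.
Multiply: 342 · 11638 · 30 · 162 · 430 = 8317813600800.

8317813600800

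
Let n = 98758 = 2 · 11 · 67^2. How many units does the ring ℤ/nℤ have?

φ(2) = 2 − 1 = 1.
φ(11) = 11 − 1 = 10.
φ(67^2) = 67^2 − 67^1 = 4489 − 67 = 4422.
Multiply: 1 · 10 · 4422 = 44220.

44220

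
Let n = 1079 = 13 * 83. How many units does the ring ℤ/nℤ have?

φ(1079) = 1079 · (1 − 1/13) · (1 − 1/83)
       = 1079 · 984/1079 = 984.

984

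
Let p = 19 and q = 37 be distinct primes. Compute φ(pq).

648

φ(19) = 19 − 1 = 18.
φ(37) = 37 − 1 = 36.
φ(703) = 18 × 36 = 648.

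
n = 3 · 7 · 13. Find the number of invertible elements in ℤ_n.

φ(273) = 273 · (1 − 1/3) · (1 − 1/7) · (1 − 1/13)
       = 273 · 144/273 = 144.

144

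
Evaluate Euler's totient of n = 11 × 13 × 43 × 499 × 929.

2329205760

φ(2850498079) = 2850498079 · (1 − 1/11) · (1 − 1/13) · (1 − 1/43) · (1 − 1/499) · (1 − 1/929)
       = 2850498079 · 2329205760/2850498079 = 2329205760.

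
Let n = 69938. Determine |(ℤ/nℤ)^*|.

Prime factorization: 69938 = 2 × 11^2 × 17^2.
φ(2) = 2 − 1 = 1.
φ(11^2) = 11^1·(11−1) = 11·10 = 110.
φ(17^2) = 17^2 − 17^1 = 289 − 17 = 272.
Since φ is multiplicative, φ(69938) = 1 · 110 · 272 = 29920.

29920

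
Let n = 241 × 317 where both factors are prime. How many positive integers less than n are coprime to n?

75840

φ(76397) = 76397 · (1 − 1/241) · (1 − 1/317)
       = 76397 · 75840/76397 = 75840.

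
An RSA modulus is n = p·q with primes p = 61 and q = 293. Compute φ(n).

17520

For distinct primes, φ(pq) = (p−1)(q−1) = 60 × 292 = 17520.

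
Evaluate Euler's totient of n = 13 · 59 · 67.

φ(51389) = 51389 · (1 − 1/13) · (1 − 1/59) · (1 − 1/67)
       = 51389 · 45936/51389 = 45936.

45936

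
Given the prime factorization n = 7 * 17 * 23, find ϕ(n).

2112

φ(2737) = 2737 · (1 − 1/7) · (1 − 1/17) · (1 − 1/23)
       = 2737 · 2112/2737 = 2112.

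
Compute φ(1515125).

First factor: 1515125 = 5^3 * 17 * 23 * 31.
φ(5^3) = 5^2·(5−1) = 25·4 = 100.
φ(17) = 17 − 1 = 16.
φ(23) = 23 − 1 = 22.
φ(31) = 31 − 1 = 30.
Multiply: 100 · 16 · 22 · 30 = 1056000.

1056000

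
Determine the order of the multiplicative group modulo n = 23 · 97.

2112

φ(23) = 23 − 1 = 22.
φ(97) = 97 − 1 = 96.
Multiply: 22 · 96 = 2112.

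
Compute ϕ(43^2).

1806

φ(43^2) = 43^2 − 43^1 = 1849 − 43 = 1806.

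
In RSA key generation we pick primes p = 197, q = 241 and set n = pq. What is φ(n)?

φ(47477) = 47477 · (1 − 1/197) · (1 − 1/241)
       = 47477 · 47040/47477 = 47040.

47040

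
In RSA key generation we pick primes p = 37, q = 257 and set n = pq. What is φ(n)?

For distinct primes, φ(pq) = (p−1)(q−1) = 36 × 256 = 9216.

9216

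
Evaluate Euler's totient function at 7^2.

42

φ(7^2) = 7^2 − 7^1 = 49 − 7 = 42.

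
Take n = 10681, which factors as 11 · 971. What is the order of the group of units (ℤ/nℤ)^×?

9700

φ(10681) = 10681 · (1 − 1/11) · (1 − 1/971)
       = 10681 · 9700/10681 = 9700.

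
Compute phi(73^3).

383688

φ(389017) = 389017 · (1 − 1/73)
       = 389017 · 72/73 = 383688.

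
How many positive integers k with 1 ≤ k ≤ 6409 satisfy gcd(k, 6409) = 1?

5376

6409 = 13 × 17 × 29.
φ(13) = 13 − 1 = 12.
φ(17) = 17 − 1 = 16.
φ(29) = 29 − 1 = 28.
Since φ is multiplicative, φ(6409) = 12 · 16 · 28 = 5376.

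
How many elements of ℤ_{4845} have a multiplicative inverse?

2304

Factor 4845: 4845 = 3 · 5 · 17 · 19.
φ(3) = 3 − 1 = 2.
φ(5) = 5 − 1 = 4.
φ(17) = 17 − 1 = 16.
φ(19) = 19 − 1 = 18.
Since φ is multiplicative, φ(4845) = 2 · 4 · 16 · 18 = 2304.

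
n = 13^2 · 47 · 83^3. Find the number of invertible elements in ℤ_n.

4053708048

φ(4541704141) = 4541704141 · (1 − 1/13) · (1 − 1/47) · (1 − 1/83)
       = 4541704141 · 45264/50713 = 4053708048.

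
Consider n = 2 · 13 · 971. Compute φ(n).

φ(25246) = 25246 · (1 − 1/2) · (1 − 1/13) · (1 − 1/971)
       = 25246 · 11640/25246 = 11640.

11640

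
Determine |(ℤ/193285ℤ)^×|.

First factor: 193285 = 5 · 29 · 31 · 43.
φ(5) = 5 − 1 = 4.
φ(29) = 29 − 1 = 28.
φ(31) = 31 − 1 = 30.
φ(43) = 43 − 1 = 42.
Since φ is multiplicative, φ(193285) = 4 · 28 · 30 · 42 = 141120.

141120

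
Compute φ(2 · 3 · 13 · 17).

φ(1326) = 1326 · (1 − 1/2) · (1 − 1/3) · (1 − 1/13) · (1 − 1/17)
       = 1326 · 384/1326 = 384.

384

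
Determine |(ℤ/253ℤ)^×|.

Factor 253: 253 = 11 · 23.
φ(253) = 253 · (1 − 1/11) · (1 − 1/23)
       = 253 · 220/253 = 220.

220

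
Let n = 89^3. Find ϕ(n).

φ(704969) = 704969 · (1 − 1/89)
       = 704969 · 88/89 = 697048.

697048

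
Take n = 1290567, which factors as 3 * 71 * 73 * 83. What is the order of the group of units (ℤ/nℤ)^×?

826560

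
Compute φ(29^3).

23548

φ(24389) = 24389 · (1 − 1/29)
       = 24389 · 28/29 = 23548.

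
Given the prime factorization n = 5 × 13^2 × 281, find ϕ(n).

174720

φ(237445) = 237445 · (1 − 1/5) · (1 − 1/13) · (1 − 1/281)
       = 237445 · 13440/18265 = 174720.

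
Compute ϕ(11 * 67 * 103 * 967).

65031120

φ(11) = 11 − 1 = 10.
φ(67) = 67 − 1 = 66.
φ(103) = 103 − 1 = 102.
φ(967) = 967 − 1 = 966.
φ(73405937) = 10 × 66 × 102 × 966 = 65031120.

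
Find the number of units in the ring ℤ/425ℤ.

320

425 = 5^2 * 17.
φ(5^2) = 5^1·(5−1) = 5·4 = 20.
φ(17) = 17 − 1 = 16.
Since φ is multiplicative, φ(425) = 20 · 16 = 320.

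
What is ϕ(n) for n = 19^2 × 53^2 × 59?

54668016

φ(19^2) = 19^1·(19−1) = 19·18 = 342.
φ(53^2) = 53^2 − 53^1 = 2809 − 53 = 2756.
φ(59) = 59 − 1 = 58.
φ(59828891) = 342 × 2756 × 58 = 54668016.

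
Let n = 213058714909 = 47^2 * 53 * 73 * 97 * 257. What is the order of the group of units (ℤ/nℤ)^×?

198931120128

φ(47^2) = 47^1·(47−1) = 47·46 = 2162.
φ(53) = 53 − 1 = 52.
φ(73) = 73 − 1 = 72.
φ(97) = 97 − 1 = 96.
φ(257) = 257 − 1 = 256.
Multiply: 2162 · 52 · 72 · 96 · 256 = 198931120128.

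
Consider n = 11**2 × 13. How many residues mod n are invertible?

1320

φ(11^2) = 11^1·(11−1) = 11·10 = 110.
φ(13) = 13 − 1 = 12.
Since φ is multiplicative, φ(1573) = 110 · 12 = 1320.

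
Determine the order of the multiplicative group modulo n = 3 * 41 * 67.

5280

φ(8241) = 8241 · (1 − 1/3) · (1 − 1/41) · (1 − 1/67)
       = 8241 · 5280/8241 = 5280.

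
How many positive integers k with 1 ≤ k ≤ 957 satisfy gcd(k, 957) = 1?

560

Factor 957: 957 = 3 * 11 * 29.
φ(957) = 957 · (1 − 1/3) · (1 − 1/11) · (1 − 1/29)
       = 957 · 560/957 = 560.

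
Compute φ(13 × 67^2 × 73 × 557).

φ(2372853977) = 2372853977 · (1 − 1/13) · (1 − 1/67) · (1 − 1/73) · (1 − 1/557)
       = 2372853977 · 31705344/35415731 = 2124258048.

2124258048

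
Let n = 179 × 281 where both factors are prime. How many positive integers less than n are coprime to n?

φ(50299) = 50299 · (1 − 1/179) · (1 − 1/281)
       = 50299 · 49840/50299 = 49840.

49840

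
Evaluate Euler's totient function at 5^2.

20

φ(25) = 25 · (1 − 1/5)
       = 25 · 4/5 = 20.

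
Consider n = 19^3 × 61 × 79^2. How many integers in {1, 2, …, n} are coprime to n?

2402440560

φ(2611228159) = 2611228159 · (1 − 1/19) · (1 − 1/61) · (1 − 1/79)
       = 2611228159 · 84240/91561 = 2402440560.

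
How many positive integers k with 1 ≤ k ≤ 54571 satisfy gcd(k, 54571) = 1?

48400

Prime factorization: 54571 = 11^3 · 41.
φ(11^3) = 11^3 − 11^2 = 1331 − 121 = 1210.
φ(41) = 41 − 1 = 40.
Multiply: 1210 · 40 = 48400.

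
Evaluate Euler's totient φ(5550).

First factor: 5550 = 2 · 3 · 5^2 · 37.
φ(5550) = 5550 · (1 − 1/2) · (1 − 1/3) · (1 − 1/5) · (1 − 1/37)
       = 5550 · 288/1110 = 1440.

1440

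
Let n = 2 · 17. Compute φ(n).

16

φ(2) = 2 − 1 = 1.
φ(17) = 17 − 1 = 16.
Multiply: 1 · 16 = 16.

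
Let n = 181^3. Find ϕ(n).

5896980

φ(181^3) = 181^3 − 181^2 = 5929741 − 32761 = 5896980.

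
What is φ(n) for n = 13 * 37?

432

φ(13) = 13 − 1 = 12.
φ(37) = 37 − 1 = 36.
Multiply: 12 · 36 = 432.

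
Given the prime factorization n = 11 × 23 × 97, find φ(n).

φ(11) = 11 − 1 = 10.
φ(23) = 23 − 1 = 22.
φ(97) = 97 − 1 = 96.
φ(24541) = 10 × 22 × 96 = 21120.

21120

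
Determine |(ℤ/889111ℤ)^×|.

776160

Factor 889111: 889111 = 23 · 29 · 31 · 43.
φ(23) = 23 − 1 = 22.
φ(29) = 29 − 1 = 28.
φ(31) = 31 − 1 = 30.
φ(43) = 43 − 1 = 42.
φ(889111) = 22 × 28 × 30 × 42 = 776160.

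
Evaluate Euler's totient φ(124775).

79200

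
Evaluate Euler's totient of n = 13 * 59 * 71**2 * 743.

2566667040

φ(13) = 13 − 1 = 12.
φ(59) = 59 − 1 = 58.
φ(71^2) = 71^2 − 71^1 = 5041 − 71 = 4970.
φ(743) = 743 − 1 = 742.
φ(2872770121) = 12 × 58 × 4970 × 742 = 2566667040.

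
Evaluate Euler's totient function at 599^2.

φ(599^2) = 599^1·(599−1) = 599·598 = 358202.

358202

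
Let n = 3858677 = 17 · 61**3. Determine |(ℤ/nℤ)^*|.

3572160

φ(17) = 17 − 1 = 16.
φ(61^3) = 61^2·(61−1) = 3721·60 = 223260.
Since φ is multiplicative, φ(3858677) = 16 · 223260 = 3572160.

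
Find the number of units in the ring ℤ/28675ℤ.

21600

28675 = 5^2 * 31 * 37.
φ(28675) = 28675 · (1 − 1/5) · (1 − 1/31) · (1 − 1/37)
       = 28675 · 4320/5735 = 21600.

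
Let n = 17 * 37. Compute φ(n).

576

φ(17) = 17 − 1 = 16.
φ(37) = 37 − 1 = 36.
Since φ is multiplicative, φ(629) = 16 · 36 = 576.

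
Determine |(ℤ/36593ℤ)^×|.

33264

36593 = 23 · 37 · 43.
φ(23) = 23 − 1 = 22.
φ(37) = 37 − 1 = 36.
φ(43) = 43 − 1 = 42.
Multiply: 22 · 36 · 42 = 33264.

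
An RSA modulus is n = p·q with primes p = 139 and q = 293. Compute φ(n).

For distinct primes, φ(pq) = (p−1)(q−1) = 138 × 292 = 40296.

40296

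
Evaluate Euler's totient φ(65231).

60480

First factor: 65231 = 37 × 41 × 43.
φ(65231) = 65231 · (1 − 1/37) · (1 − 1/41) · (1 − 1/43)
       = 65231 · 60480/65231 = 60480.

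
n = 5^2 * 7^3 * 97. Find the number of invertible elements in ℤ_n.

564480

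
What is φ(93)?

60

First factor: 93 = 3 · 31.
φ(93) = 93 · (1 − 1/3) · (1 − 1/31)
       = 93 · 60/93 = 60.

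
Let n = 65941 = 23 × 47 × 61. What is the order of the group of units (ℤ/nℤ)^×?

φ(23) = 23 − 1 = 22.
φ(47) = 47 − 1 = 46.
φ(61) = 61 − 1 = 60.
Multiply: 22 · 46 · 60 = 60720.

60720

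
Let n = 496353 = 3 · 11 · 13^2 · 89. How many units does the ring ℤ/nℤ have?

φ(3) = 3 − 1 = 2.
φ(11) = 11 − 1 = 10.
φ(13^2) = 13^1·(13−1) = 13·12 = 156.
φ(89) = 89 − 1 = 88.
φ(496353) = 2 × 10 × 156 × 88 = 274560.

274560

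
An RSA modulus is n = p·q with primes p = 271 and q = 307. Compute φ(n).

φ(83197) = 83197 · (1 − 1/271) · (1 − 1/307)
       = 83197 · 82620/83197 = 82620.

82620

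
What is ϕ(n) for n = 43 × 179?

7476

φ(7697) = 7697 · (1 − 1/43) · (1 − 1/179)
       = 7697 · 7476/7697 = 7476.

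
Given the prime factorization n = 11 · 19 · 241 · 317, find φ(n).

13651200

φ(11) = 11 − 1 = 10.
φ(19) = 19 − 1 = 18.
φ(241) = 241 − 1 = 240.
φ(317) = 317 − 1 = 316.
φ(15966973) = 10 × 18 × 240 × 316 = 13651200.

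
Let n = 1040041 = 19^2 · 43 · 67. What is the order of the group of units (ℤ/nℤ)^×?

948024

φ(19^2) = 19^2 − 19^1 = 361 − 19 = 342.
φ(43) = 43 − 1 = 42.
φ(67) = 67 − 1 = 66.
Multiply: 342 · 42 · 66 = 948024.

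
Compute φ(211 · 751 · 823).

φ(130413403) = 130413403 · (1 − 1/211) · (1 − 1/751) · (1 − 1/823)
       = 130413403 · 129465000/130413403 = 129465000.

129465000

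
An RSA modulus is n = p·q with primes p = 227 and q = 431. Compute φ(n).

97180

φ(97837) = 97837 · (1 − 1/227) · (1 − 1/431)
       = 97837 · 97180/97837 = 97180.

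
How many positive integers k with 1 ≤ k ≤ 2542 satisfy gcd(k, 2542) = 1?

1200

First factor: 2542 = 2 × 31 × 41.
φ(2) = 2 − 1 = 1.
φ(31) = 31 − 1 = 30.
φ(41) = 41 − 1 = 40.
φ(2542) = 1 × 30 × 40 = 1200.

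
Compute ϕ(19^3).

φ(6859) = 6859 · (1 − 1/19)
       = 6859 · 18/19 = 6498.

6498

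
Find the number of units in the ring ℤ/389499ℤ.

Factor 389499: 389499 = 3 · 11^2 · 29 · 37.
φ(3) = 3 − 1 = 2.
φ(11^2) = 11^1·(11−1) = 11·10 = 110.
φ(29) = 29 − 1 = 28.
φ(37) = 37 − 1 = 36.
Since φ is multiplicative, φ(389499) = 2 · 110 · 28 · 36 = 221760.

221760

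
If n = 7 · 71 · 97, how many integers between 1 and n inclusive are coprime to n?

40320

φ(7) = 7 − 1 = 6.
φ(71) = 71 − 1 = 70.
φ(97) = 97 − 1 = 96.
Multiply: 6 · 70 · 96 = 40320.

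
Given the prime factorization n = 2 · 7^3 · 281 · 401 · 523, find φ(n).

φ(40427463818) = 40427463818 · (1 − 1/2) · (1 − 1/7) · (1 − 1/281) · (1 − 1/401) · (1 − 1/523)
       = 40427463818 · 350784000/825050282 = 17188416000.

17188416000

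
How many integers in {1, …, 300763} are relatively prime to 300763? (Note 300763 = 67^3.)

φ(300763) = 300763 · (1 − 1/67)
       = 300763 · 66/67 = 296274.

296274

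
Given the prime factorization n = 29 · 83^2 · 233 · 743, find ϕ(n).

φ(29) = 29 − 1 = 28.
φ(83^2) = 83^1·(83−1) = 83·82 = 6806.
φ(233) = 233 − 1 = 232.
φ(743) = 743 − 1 = 742.
Multiply: 28 · 6806 · 232 · 742 = 32805137792.

32805137792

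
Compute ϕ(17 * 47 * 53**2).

φ(17) = 17 − 1 = 16.
φ(47) = 47 − 1 = 46.
φ(53^2) = 53^2 − 53^1 = 2809 − 53 = 2756.
φ(2244391) = 16 × 46 × 2756 = 2028416.

2028416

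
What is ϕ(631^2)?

397530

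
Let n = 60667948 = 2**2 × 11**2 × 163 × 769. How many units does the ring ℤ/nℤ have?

27371520

φ(60667948) = 60667948 · (1 − 1/2) · (1 − 1/11) · (1 − 1/163) · (1 − 1/769)
       = 60667948 · 1244160/2757634 = 27371520.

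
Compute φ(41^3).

φ(41^3) = 41^3 − 41^2 = 68921 − 1681 = 67240.

67240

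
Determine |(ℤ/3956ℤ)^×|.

1848

First factor: 3956 = 2^2 · 23 · 43.
φ(3956) = 3956 · (1 − 1/2) · (1 − 1/23) · (1 − 1/43)
       = 3956 · 924/1978 = 1848.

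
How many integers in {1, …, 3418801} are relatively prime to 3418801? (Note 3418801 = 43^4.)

φ(3418801) = 3418801 · (1 − 1/43)
       = 3418801 · 42/43 = 3339294.

3339294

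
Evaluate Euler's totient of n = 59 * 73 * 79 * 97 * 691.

φ(59) = 59 − 1 = 58.
φ(73) = 73 − 1 = 72.
φ(79) = 79 − 1 = 78.
φ(97) = 97 − 1 = 96.
φ(691) = 691 − 1 = 690.
Multiply: 58 · 72 · 78 · 96 · 690 = 21576222720.

21576222720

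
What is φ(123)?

80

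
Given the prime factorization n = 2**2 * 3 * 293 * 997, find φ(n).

φ(2^2) = 2^1·(2−1) = 2·1 = 2.
φ(3) = 3 − 1 = 2.
φ(293) = 293 − 1 = 292.
φ(997) = 997 − 1 = 996.
φ(3505452) = 2 × 2 × 292 × 996 = 1163328.

1163328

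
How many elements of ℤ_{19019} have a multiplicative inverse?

12960

Prime factorization: 19019 = 7 * 11 * 13 * 19.
φ(7) = 7 − 1 = 6.
φ(11) = 11 − 1 = 10.
φ(13) = 13 − 1 = 12.
φ(19) = 19 − 1 = 18.
φ(19019) = 6 × 10 × 12 × 18 = 12960.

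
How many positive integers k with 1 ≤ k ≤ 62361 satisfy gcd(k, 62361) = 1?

Factor 62361: 62361 = 3^2 · 13^2 · 41.
φ(62361) = 62361 · (1 − 1/3) · (1 − 1/13) · (1 − 1/41)
       = 62361 · 960/1599 = 37440.

37440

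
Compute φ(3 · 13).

φ(3) = 3 − 1 = 2.
φ(13) = 13 − 1 = 12.
φ(39) = 2 × 12 = 24.

24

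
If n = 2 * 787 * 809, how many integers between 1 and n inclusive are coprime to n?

635088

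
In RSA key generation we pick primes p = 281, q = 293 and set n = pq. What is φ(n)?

81760

φ(281) = 281 − 1 = 280.
φ(293) = 293 − 1 = 292.
Multiply: 280 · 292 = 81760.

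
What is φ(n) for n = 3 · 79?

156

φ(3) = 3 − 1 = 2.
φ(79) = 79 − 1 = 78.
Since φ is multiplicative, φ(237) = 2 · 78 = 156.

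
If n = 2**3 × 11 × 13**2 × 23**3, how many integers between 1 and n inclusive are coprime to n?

φ(2^3) = 2^2·(2−1) = 4·1 = 4.
φ(11) = 11 − 1 = 10.
φ(13^2) = 13^1·(13−1) = 13·12 = 156.
φ(23^3) = 23^2·(23−1) = 529·22 = 11638.
Multiply: 4 · 10 · 156 · 11638 = 72621120.

72621120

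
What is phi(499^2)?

φ(249001) = 249001 · (1 − 1/499)
       = 249001 · 498/499 = 248502.

248502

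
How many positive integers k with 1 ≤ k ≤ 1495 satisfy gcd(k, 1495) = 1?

1056

1495 = 5 · 13 · 23.
φ(1495) = 1495 · (1 − 1/5) · (1 − 1/13) · (1 − 1/23)
       = 1495 · 1056/1495 = 1056.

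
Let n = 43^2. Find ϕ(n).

1806

φ(43^2) = 43^2 − 43^1 = 1849 − 43 = 1806.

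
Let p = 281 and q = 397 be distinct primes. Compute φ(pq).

110880

φ(111557) = 111557 · (1 − 1/281) · (1 − 1/397)
       = 111557 · 110880/111557 = 110880.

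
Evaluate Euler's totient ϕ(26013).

Factor 26013: 26013 = 3 · 13 · 23 · 29.
φ(3) = 3 − 1 = 2.
φ(13) = 13 − 1 = 12.
φ(23) = 23 − 1 = 22.
φ(29) = 29 − 1 = 28.
Since φ is multiplicative, φ(26013) = 2 · 12 · 22 · 28 = 14784.

14784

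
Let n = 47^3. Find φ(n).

101614

φ(47^3) = 47^3 − 47^2 = 103823 − 2209 = 101614.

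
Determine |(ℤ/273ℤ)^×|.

144

Prime factorization: 273 = 3 * 7 * 13.
φ(3) = 3 − 1 = 2.
φ(7) = 7 − 1 = 6.
φ(13) = 13 − 1 = 12.
Since φ is multiplicative, φ(273) = 2 · 6 · 12 = 144.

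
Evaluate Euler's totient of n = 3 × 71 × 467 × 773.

φ(3) = 3 − 1 = 2.
φ(71) = 71 − 1 = 70.
φ(467) = 467 − 1 = 466.
φ(773) = 773 − 1 = 772.
φ(76891083) = 2 × 70 × 466 × 772 = 50365280.

50365280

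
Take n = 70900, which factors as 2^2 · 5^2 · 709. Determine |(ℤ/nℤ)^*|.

φ(70900) = 70900 · (1 − 1/2) · (1 − 1/5) · (1 − 1/709)
       = 70900 · 2832/7090 = 28320.

28320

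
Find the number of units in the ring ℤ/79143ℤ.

Prime factorization: 79143 = 3 * 23 * 31 * 37.
φ(79143) = 79143 · (1 − 1/3) · (1 − 1/23) · (1 − 1/31) · (1 − 1/37)
       = 79143 · 47520/79143 = 47520.

47520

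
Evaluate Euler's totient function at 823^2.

676506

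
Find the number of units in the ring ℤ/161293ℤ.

138600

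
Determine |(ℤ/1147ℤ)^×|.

1080

Factor 1147: 1147 = 31 * 37.
φ(31) = 31 − 1 = 30.
φ(37) = 37 − 1 = 36.
Multiply: 30 · 36 = 1080.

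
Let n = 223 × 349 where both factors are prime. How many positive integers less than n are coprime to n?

77256

φ(pq) = (p−1)(q−1) = 222 · 348 = 77256.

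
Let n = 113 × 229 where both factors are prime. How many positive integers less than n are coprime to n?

25536

φ(25877) = 25877 · (1 − 1/113) · (1 − 1/229)
       = 25877 · 25536/25877 = 25536.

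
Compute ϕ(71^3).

352870

φ(357911) = 357911 · (1 − 1/71)
       = 357911 · 70/71 = 352870.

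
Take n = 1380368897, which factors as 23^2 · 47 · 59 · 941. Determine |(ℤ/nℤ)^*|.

1269007520

φ(1380368897) = 1380368897 · (1 − 1/23) · (1 − 1/47) · (1 − 1/59) · (1 − 1/941)
       = 1380368897 · 55174240/60016039 = 1269007520.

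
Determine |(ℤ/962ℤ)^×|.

432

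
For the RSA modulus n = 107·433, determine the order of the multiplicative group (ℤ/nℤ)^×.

φ(107) = 107 − 1 = 106.
φ(433) = 433 − 1 = 432.
φ(46331) = 106 × 432 = 45792.

45792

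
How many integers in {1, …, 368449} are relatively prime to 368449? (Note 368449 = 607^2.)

φ(368449) = 368449 · (1 − 1/607)
       = 368449 · 606/607 = 367842.

367842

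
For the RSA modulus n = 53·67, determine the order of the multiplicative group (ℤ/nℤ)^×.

3432

φ(53) = 53 − 1 = 52.
φ(67) = 67 − 1 = 66.
Since φ is multiplicative, φ(3551) = 52 · 66 = 3432.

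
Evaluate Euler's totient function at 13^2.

156

φ(13^2) = 13^2 − 13^1 = 169 − 13 = 156.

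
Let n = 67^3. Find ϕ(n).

296274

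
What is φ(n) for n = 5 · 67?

φ(5) = 5 − 1 = 4.
φ(67) = 67 − 1 = 66.
φ(335) = 4 × 66 = 264.

264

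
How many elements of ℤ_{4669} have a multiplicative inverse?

4669 = 7 · 23 · 29.
φ(4669) = 4669 · (1 − 1/7) · (1 − 1/23) · (1 − 1/29)
       = 4669 · 3696/4669 = 3696.

3696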